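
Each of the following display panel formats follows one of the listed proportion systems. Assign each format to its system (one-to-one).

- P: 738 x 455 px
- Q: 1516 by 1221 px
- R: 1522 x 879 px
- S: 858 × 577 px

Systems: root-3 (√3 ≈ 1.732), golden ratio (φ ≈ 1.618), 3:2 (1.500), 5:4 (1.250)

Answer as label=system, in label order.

P = 738/455 ≈ 1.622 → golden ratio (1.618)
Q = 1516/1221 ≈ 1.242 → 5:4 (1.250)
R = 1522/879 ≈ 1.732 → root-3 (1.732)
S = 858/577 ≈ 1.487 → 3:2 (1.500)

P=golden ratio, Q=5:4, R=root-3, S=3:2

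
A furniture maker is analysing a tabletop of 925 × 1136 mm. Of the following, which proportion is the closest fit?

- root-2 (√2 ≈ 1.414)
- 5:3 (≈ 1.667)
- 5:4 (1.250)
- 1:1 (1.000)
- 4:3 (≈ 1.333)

Ratio = 1136 / 925 ≈ 1.228.
Distances: root-2 1.414 (Δ 0.186); 5:3 1.667 (Δ 0.439); 5:4 1.250 (Δ 0.022); 1:1 1.000 (Δ 0.228); 4:3 1.333 (Δ 0.105).

5:4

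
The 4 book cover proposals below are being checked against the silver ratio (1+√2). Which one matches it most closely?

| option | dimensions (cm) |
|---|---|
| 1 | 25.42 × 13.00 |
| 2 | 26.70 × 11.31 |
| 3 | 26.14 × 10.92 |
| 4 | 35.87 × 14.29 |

3

Ratios (long/short): 1 ≈ 1.955; 2 ≈ 2.361; 3 ≈ 2.394; 4 ≈ 2.510.
silver ratio ≈ 2.414; option 3 is nearest (Δ 0.020).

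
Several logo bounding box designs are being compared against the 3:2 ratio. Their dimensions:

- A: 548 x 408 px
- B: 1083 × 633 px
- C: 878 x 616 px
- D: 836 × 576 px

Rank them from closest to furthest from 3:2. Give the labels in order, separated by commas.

D, C, A, B

Ratios: A = 548 / 408 ≈ 1.343; B = 1083 / 633 ≈ 1.711; C = 878 / 616 ≈ 1.425; D = 836 / 576 ≈ 1.451.
|Δ from 1.500|: A 0.157; B 0.211; C 0.075; D 0.049.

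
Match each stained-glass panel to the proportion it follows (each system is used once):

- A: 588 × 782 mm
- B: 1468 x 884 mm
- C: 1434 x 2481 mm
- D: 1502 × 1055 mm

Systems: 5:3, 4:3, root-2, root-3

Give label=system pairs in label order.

A=4:3, B=5:3, C=root-3, D=root-2

A = 782/588 ≈ 1.330 → 4:3 (1.333)
B = 1468/884 ≈ 1.661 → 5:3 (1.667)
C = 2481/1434 ≈ 1.730 → root-3 (1.732)
D = 1502/1055 ≈ 1.424 → root-2 (1.414)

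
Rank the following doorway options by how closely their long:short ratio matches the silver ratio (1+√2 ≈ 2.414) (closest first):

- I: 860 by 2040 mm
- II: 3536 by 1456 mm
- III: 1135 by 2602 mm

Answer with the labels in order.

II, I, III

I: 2040/860 ≈ 2.372 → |2.372 − 2.414| = 0.042
II: 3536/1456 ≈ 2.429 → |2.429 − 2.414| = 0.015
III: 2602/1135 ≈ 2.293 → |2.293 − 2.414| = 0.121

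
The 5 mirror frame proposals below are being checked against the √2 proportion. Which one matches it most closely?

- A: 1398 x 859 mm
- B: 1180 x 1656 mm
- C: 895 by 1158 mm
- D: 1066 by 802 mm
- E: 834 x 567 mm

Target root-2 ≈ 1.414.
A: 1.627 (Δ0.213)  B: 1.403 (Δ0.011)  C: 1.294 (Δ0.120)  D: 1.329 (Δ0.085)  E: 1.471 (Δ0.057)

B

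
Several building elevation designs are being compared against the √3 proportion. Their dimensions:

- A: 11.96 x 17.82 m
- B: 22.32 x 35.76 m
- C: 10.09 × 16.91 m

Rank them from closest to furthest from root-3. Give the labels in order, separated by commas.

Ratios: A = 17.82 / 11.96 ≈ 1.490; B = 35.76 / 22.32 ≈ 1.602; C = 16.91 / 10.09 ≈ 1.676.
|Δ from 1.732|: A 0.242; B 0.130; C 0.056.

C, B, A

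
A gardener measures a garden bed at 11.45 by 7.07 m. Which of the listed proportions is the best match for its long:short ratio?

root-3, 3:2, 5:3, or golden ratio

11.45/7.07 ≈ 1.620. Nearest candidates are golden ratio (1.618, off by 0.002) and 5:3 (1.667, off by 0.047).

golden ratio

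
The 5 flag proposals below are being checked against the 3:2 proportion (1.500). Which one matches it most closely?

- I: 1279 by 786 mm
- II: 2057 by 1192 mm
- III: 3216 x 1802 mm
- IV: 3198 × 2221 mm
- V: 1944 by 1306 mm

V

Ratios (long/short): I ≈ 1.627; II ≈ 1.726; III ≈ 1.785; IV ≈ 1.440; V ≈ 1.489.
3:2 ≈ 1.500; option V is nearest (Δ 0.011).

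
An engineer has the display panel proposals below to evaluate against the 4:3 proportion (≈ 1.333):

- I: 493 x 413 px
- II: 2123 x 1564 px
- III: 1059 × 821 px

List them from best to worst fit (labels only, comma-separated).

I: 493/413 ≈ 1.194 → |1.194 − 1.333| = 0.139
II: 2123/1564 ≈ 1.357 → |1.357 − 1.333| = 0.024
III: 1059/821 ≈ 1.290 → |1.290 − 1.333| = 0.043

II, III, I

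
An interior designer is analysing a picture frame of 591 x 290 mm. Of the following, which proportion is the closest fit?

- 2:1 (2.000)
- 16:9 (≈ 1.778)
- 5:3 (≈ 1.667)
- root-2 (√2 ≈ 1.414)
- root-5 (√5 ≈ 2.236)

2:1

Ratio = 591 / 290 ≈ 2.038.
Distances: 2:1 2.000 (Δ 0.038); 16:9 1.778 (Δ 0.260); 5:3 1.667 (Δ 0.371); root-2 1.414 (Δ 0.624); root-5 2.236 (Δ 0.198).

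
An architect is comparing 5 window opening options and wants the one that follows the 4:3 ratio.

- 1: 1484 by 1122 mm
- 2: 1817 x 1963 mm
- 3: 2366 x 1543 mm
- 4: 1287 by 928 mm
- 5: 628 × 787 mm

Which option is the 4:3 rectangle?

1

Target 4:3 ≈ 1.333.
1: 1.323 (Δ0.010)  2: 1.080 (Δ0.253)  3: 1.533 (Δ0.200)  4: 1.387 (Δ0.054)  5: 1.253 (Δ0.080)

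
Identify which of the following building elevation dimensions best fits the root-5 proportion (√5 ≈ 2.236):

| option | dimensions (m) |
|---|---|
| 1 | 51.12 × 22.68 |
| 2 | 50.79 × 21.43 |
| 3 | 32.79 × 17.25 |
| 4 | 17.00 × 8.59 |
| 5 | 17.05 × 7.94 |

Ratios (long/short): 1 ≈ 2.254; 2 ≈ 2.370; 3 ≈ 1.901; 4 ≈ 1.979; 5 ≈ 2.147.
root-5 ≈ 2.236; option 1 is nearest (Δ 0.018).

1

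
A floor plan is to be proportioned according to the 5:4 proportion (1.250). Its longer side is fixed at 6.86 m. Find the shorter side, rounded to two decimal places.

5.49 m

5:4 = 1.25000.
Shorter side = 6.86 ÷ 1.25000 ≈ 5.4880 → 5.49 m.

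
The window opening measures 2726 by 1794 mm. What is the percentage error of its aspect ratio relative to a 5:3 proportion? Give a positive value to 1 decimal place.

8.8%

Ratio = 2726 / 1794 ≈ 1.5195.
Ideal 5:3 ≈ 1.6667. |1.5195 − 1.6667| / 1.6667 ≈ 8.83% → 8.8%.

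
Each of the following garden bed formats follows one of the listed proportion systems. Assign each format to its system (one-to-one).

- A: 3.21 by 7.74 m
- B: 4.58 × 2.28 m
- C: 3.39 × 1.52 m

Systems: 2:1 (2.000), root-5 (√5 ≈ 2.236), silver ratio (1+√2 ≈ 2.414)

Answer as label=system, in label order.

A=silver ratio, B=2:1, C=root-5

Ratios: A ≈ 2.411; B ≈ 2.009; C ≈ 2.230.
Targets: 2:1 ≈ 2.000; root-5 ≈ 2.236; silver ratio ≈ 2.414.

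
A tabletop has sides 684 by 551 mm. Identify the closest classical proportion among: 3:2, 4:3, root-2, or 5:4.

684/551 ≈ 1.241. Nearest candidates are 5:4 (1.250, off by 0.009) and 4:3 (1.333, off by 0.092).

5:4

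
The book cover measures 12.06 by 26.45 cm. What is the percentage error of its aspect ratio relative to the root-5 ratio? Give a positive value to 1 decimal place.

Ratio = 26.45 / 12.06 ≈ 2.1932.
Ideal root-5 ≈ 2.2361. |2.1932 − 2.2361| / 2.2361 ≈ 1.92% → 1.9%.

1.9%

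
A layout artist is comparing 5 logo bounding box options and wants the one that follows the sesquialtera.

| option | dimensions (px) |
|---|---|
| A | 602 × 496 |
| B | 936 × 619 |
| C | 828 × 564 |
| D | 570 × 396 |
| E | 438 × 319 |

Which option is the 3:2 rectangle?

B

Ratios (long/short): A ≈ 1.214; B ≈ 1.512; C ≈ 1.468; D ≈ 1.439; E ≈ 1.373.
3:2 ≈ 1.500; option B is nearest (Δ 0.012).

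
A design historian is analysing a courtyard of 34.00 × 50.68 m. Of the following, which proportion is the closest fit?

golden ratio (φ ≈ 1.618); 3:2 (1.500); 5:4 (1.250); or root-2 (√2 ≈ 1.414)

Ratio = 50.68 / 34.00 ≈ 1.491.
Distances: golden ratio 1.618 (Δ 0.127); 3:2 1.500 (Δ 0.009); 5:4 1.250 (Δ 0.241); root-2 1.414 (Δ 0.077).

3:2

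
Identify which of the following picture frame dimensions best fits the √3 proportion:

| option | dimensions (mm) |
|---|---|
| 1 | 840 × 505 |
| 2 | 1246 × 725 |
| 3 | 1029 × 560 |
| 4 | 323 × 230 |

Ratios (long/short): 1 ≈ 1.663; 2 ≈ 1.719; 3 ≈ 1.837; 4 ≈ 1.404.
root-3 ≈ 1.732; option 2 is nearest (Δ 0.013).

2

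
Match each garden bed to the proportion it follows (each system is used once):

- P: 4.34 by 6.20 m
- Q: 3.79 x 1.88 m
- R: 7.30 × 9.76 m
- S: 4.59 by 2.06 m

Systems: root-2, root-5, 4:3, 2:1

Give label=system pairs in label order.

P = 6.20/4.34 ≈ 1.429 → root-2 (1.414)
Q = 3.79/1.88 ≈ 2.016 → 2:1 (2.000)
R = 9.76/7.30 ≈ 1.337 → 4:3 (1.333)
S = 4.59/2.06 ≈ 2.228 → root-5 (2.236)

P=root-2, Q=2:1, R=4:3, S=root-5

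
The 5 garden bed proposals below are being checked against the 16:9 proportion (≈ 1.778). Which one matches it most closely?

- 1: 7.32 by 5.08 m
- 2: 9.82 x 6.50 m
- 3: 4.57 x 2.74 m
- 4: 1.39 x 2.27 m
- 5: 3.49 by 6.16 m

5

Target 16:9 ≈ 1.778.
1: 1.441 (Δ0.337)  2: 1.511 (Δ0.267)  3: 1.668 (Δ0.110)  4: 1.633 (Δ0.145)  5: 1.765 (Δ0.013)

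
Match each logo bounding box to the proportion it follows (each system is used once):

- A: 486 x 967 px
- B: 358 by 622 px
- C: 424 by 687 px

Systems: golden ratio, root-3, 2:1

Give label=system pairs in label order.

Ratios: A ≈ 1.990; B ≈ 1.737; C ≈ 1.620.
Targets: golden ratio ≈ 1.618; root-3 ≈ 1.732; 2:1 ≈ 2.000.

A=2:1, B=root-3, C=golden ratio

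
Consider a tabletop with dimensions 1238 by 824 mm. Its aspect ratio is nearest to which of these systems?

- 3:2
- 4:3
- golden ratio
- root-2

3:2

Ratio = 1238 / 824 ≈ 1.502.
Distances: 3:2 1.500 (Δ 0.002); 4:3 1.333 (Δ 0.169); golden ratio 1.618 (Δ 0.116); root-2 1.414 (Δ 0.088).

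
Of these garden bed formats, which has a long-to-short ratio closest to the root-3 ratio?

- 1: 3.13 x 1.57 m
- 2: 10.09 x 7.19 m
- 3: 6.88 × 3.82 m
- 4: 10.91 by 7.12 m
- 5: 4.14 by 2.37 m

5

Ratios (long/short): 1 ≈ 1.994; 2 ≈ 1.403; 3 ≈ 1.801; 4 ≈ 1.532; 5 ≈ 1.747.
root-3 ≈ 1.732; option 5 is nearest (Δ 0.015).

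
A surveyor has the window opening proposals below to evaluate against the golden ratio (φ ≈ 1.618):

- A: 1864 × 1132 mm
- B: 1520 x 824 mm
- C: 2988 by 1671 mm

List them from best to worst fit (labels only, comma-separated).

A, C, B

A: 1864/1132 ≈ 1.647 → |1.647 − 1.618| = 0.029
B: 1520/824 ≈ 1.845 → |1.845 − 1.618| = 0.227
C: 2988/1671 ≈ 1.788 → |1.788 − 1.618| = 0.170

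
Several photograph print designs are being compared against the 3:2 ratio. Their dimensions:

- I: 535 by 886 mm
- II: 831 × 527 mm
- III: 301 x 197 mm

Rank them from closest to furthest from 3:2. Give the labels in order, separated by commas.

Ratios: I = 886 / 535 ≈ 1.656; II = 831 / 527 ≈ 1.577; III = 301 / 197 ≈ 1.528.
|Δ from 1.500|: I 0.156; II 0.077; III 0.028.

III, II, I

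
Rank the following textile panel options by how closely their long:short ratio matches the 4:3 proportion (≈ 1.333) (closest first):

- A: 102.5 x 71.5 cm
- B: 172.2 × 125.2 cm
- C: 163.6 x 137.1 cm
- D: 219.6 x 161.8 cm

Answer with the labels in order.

A: 102.5/71.5 ≈ 1.434 → |1.434 − 1.333| = 0.101
B: 172.2/125.2 ≈ 1.375 → |1.375 − 1.333| = 0.042
C: 163.6/137.1 ≈ 1.193 → |1.193 − 1.333| = 0.140
D: 219.6/161.8 ≈ 1.357 → |1.357 − 1.333| = 0.024

D, B, A, C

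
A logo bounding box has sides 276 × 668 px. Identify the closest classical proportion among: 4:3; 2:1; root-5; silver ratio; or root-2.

668/276 ≈ 2.420. Nearest candidates are silver ratio (2.414, off by 0.006) and root-5 (2.236, off by 0.184).

silver ratio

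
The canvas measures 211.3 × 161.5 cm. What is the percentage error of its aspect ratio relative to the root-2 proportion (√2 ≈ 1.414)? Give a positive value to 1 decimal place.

7.5%

Ratio = 211.3 / 161.5 ≈ 1.3084.
Ideal root-2 ≈ 1.4142. |1.3084 − 1.4142| / 1.4142 ≈ 7.48% → 7.5%.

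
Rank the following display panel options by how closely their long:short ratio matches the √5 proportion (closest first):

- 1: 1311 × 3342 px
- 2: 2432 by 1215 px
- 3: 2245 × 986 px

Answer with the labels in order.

Ratios: 1 = 3342 / 1311 ≈ 2.549; 2 = 2432 / 1215 ≈ 2.002; 3 = 2245 / 986 ≈ 2.277.
|Δ from 2.236|: 1 0.313; 2 0.234; 3 0.041.

3, 2, 1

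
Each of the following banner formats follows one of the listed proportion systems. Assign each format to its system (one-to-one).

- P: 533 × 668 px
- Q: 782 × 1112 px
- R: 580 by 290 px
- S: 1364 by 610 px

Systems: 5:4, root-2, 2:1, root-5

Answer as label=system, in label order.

P=5:4, Q=root-2, R=2:1, S=root-5

P = 668/533 ≈ 1.253 → 5:4 (1.250)
Q = 1112/782 ≈ 1.422 → root-2 (1.414)
R = 580/290 ≈ 2.000 → 2:1 (2.000)
S = 1364/610 ≈ 2.236 → root-5 (2.236)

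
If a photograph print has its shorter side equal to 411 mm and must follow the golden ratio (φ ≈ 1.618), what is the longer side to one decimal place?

golden ratio ≈ 1.61803.
Longer side = 411 × 1.61803 ≈ 665.010 → 665.0 mm.

665.0 mm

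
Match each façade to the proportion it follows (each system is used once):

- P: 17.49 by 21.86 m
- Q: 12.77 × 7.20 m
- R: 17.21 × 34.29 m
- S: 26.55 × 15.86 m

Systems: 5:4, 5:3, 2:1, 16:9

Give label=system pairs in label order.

Ratios: P ≈ 1.250; Q ≈ 1.774; R ≈ 1.992; S ≈ 1.674.
Targets: 5:4 ≈ 1.250; 5:3 ≈ 1.667; 2:1 ≈ 2.000; 16:9 ≈ 1.778.

P=5:4, Q=16:9, R=2:1, S=5:3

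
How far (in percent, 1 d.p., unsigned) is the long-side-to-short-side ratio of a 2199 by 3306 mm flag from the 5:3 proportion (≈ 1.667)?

Ratio = 3306 / 2199 ≈ 1.5034.
Ideal 5:3 ≈ 1.6667. |1.5034 − 1.6667| / 1.6667 ≈ 9.80% → 9.8%.

9.8%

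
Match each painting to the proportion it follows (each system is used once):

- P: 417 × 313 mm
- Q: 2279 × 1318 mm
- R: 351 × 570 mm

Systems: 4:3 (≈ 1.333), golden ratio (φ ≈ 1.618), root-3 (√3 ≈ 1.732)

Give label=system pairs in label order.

P=4:3, Q=root-3, R=golden ratio

P = 417/313 ≈ 1.332 → 4:3 (1.333)
Q = 2279/1318 ≈ 1.729 → root-3 (1.732)
R = 570/351 ≈ 1.624 → golden ratio (1.618)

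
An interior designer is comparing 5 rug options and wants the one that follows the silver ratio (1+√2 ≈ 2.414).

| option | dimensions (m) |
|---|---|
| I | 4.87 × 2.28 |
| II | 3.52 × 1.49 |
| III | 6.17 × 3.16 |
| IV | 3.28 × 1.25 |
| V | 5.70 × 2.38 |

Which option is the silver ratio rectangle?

Ratios (long/short): I ≈ 2.136; II ≈ 2.362; III ≈ 1.953; IV ≈ 2.624; V ≈ 2.395.
silver ratio ≈ 2.414; option V is nearest (Δ 0.019).

V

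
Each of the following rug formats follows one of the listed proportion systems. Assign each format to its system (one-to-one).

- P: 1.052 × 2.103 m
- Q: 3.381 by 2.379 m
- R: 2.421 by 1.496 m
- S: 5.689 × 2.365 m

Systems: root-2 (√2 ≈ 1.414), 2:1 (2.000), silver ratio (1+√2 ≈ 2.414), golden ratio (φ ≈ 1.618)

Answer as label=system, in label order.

Ratios: P ≈ 1.999; Q ≈ 1.421; R ≈ 1.618; S ≈ 2.405.
Targets: root-2 ≈ 1.414; 2:1 ≈ 2.000; silver ratio ≈ 2.414; golden ratio ≈ 1.618.

P=2:1, Q=root-2, R=golden ratio, S=silver ratio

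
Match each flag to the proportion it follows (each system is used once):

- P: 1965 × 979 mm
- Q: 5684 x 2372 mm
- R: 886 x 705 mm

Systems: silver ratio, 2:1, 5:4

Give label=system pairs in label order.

Ratios: P ≈ 2.007; Q ≈ 2.396; R ≈ 1.257.
Targets: silver ratio ≈ 2.414; 2:1 ≈ 2.000; 5:4 ≈ 1.250.

P=2:1, Q=silver ratio, R=5:4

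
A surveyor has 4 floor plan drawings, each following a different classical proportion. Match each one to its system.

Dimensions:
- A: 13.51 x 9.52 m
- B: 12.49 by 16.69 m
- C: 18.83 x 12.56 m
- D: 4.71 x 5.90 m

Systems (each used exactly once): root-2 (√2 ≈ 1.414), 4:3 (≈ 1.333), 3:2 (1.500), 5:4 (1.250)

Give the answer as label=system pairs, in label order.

A=root-2, B=4:3, C=3:2, D=5:4

A = 13.51/9.52 ≈ 1.419 → root-2 (1.414)
B = 16.69/12.49 ≈ 1.336 → 4:3 (1.333)
C = 18.83/12.56 ≈ 1.499 → 3:2 (1.500)
D = 5.90/4.71 ≈ 1.253 → 5:4 (1.250)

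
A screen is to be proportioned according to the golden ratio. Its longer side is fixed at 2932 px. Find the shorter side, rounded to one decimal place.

golden ratio ≈ 1.61803.
Shorter side = 2932 ÷ 1.61803 ≈ 1812.080 → 1812.1 px.

1812.1 px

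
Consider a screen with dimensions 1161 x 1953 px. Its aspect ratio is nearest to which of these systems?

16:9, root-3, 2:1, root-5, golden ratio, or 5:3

5:3

1953/1161 ≈ 1.682. Nearest candidates are 5:3 (1.667, off by 0.015) and root-3 (1.732, off by 0.050).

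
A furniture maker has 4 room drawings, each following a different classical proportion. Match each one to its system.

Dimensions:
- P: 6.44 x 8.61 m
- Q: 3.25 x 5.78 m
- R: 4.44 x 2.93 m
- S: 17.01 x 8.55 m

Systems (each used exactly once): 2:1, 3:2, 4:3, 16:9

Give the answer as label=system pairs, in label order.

Ratios: P ≈ 1.337; Q ≈ 1.778; R ≈ 1.515; S ≈ 1.989.
Targets: 2:1 ≈ 2.000; 3:2 ≈ 1.500; 4:3 ≈ 1.333; 16:9 ≈ 1.778.

P=4:3, Q=16:9, R=3:2, S=2:1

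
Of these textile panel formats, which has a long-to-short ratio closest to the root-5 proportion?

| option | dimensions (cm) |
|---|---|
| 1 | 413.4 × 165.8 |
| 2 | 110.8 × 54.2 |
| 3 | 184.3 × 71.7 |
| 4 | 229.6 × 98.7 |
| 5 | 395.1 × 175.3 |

5

Target root-5 ≈ 2.236.
1: 2.493 (Δ0.257)  2: 2.044 (Δ0.192)  3: 2.570 (Δ0.334)  4: 2.326 (Δ0.090)  5: 2.254 (Δ0.018)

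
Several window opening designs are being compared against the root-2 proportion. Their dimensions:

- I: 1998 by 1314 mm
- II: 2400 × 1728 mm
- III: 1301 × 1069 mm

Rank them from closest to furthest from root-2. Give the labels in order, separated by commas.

II, I, III

I: 1998/1314 ≈ 1.521 → |1.521 − 1.414| = 0.107
II: 2400/1728 ≈ 1.389 → |1.389 − 1.414| = 0.025
III: 1301/1069 ≈ 1.217 → |1.217 − 1.414| = 0.197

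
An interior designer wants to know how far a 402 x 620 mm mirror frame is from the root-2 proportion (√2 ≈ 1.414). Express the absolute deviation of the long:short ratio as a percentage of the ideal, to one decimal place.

Ratio = 620 / 402 ≈ 1.5423.
Ideal root-2 ≈ 1.4142. |1.5423 − 1.4142| / 1.4142 ≈ 9.06% → 9.1%.

9.1%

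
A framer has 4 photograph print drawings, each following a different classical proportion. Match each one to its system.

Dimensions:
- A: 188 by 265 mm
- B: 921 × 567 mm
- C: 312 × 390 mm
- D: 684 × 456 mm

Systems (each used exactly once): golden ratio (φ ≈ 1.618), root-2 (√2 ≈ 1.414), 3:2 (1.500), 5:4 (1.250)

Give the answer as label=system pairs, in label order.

A=root-2, B=golden ratio, C=5:4, D=3:2

A = 265/188 ≈ 1.410 → root-2 (1.414)
B = 921/567 ≈ 1.624 → golden ratio (1.618)
C = 390/312 ≈ 1.250 → 5:4 (1.250)
D = 684/456 ≈ 1.500 → 3:2 (1.500)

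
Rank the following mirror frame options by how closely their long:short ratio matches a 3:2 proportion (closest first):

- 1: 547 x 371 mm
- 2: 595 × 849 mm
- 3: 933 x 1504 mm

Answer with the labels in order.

1, 2, 3

1: 547/371 ≈ 1.474 → |1.474 − 1.500| = 0.026
2: 849/595 ≈ 1.427 → |1.427 − 1.500| = 0.073
3: 1504/933 ≈ 1.612 → |1.612 − 1.500| = 0.112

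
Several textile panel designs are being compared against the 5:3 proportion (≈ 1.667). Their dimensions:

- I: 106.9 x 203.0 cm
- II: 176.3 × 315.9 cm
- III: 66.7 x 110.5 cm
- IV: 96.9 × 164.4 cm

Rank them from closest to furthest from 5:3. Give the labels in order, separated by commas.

III, IV, II, I

I: 203.0/106.9 ≈ 1.899 → |1.899 − 1.667| = 0.232
II: 315.9/176.3 ≈ 1.792 → |1.792 − 1.667| = 0.125
III: 110.5/66.7 ≈ 1.657 → |1.657 − 1.667| = 0.010
IV: 164.4/96.9 ≈ 1.697 → |1.697 − 1.667| = 0.030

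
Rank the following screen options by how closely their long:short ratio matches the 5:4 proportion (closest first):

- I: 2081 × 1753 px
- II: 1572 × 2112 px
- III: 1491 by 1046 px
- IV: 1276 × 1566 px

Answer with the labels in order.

Ratios: I = 2081 / 1753 ≈ 1.187; II = 2112 / 1572 ≈ 1.344; III = 1491 / 1046 ≈ 1.425; IV = 1566 / 1276 ≈ 1.227.
|Δ from 1.250|: I 0.063; II 0.094; III 0.175; IV 0.023.

IV, I, II, III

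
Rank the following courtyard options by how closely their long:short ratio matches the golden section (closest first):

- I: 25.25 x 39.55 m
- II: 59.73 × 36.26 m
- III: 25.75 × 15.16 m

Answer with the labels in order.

II, I, III

I: 39.55/25.25 ≈ 1.566 → |1.566 − 1.618| = 0.052
II: 59.73/36.26 ≈ 1.647 → |1.647 − 1.618| = 0.029
III: 25.75/15.16 ≈ 1.699 → |1.699 − 1.618| = 0.081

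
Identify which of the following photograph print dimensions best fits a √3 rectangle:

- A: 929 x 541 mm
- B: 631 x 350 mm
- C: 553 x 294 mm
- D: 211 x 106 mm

Ratios (long/short): A ≈ 1.717; B ≈ 1.803; C ≈ 1.881; D ≈ 1.991.
root-3 ≈ 1.732; option A is nearest (Δ 0.015).

A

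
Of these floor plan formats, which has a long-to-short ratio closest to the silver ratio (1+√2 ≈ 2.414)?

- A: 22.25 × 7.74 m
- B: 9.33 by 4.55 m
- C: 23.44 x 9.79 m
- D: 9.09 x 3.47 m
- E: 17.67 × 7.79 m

Ratios (long/short): A ≈ 2.875; B ≈ 2.051; C ≈ 2.394; D ≈ 2.620; E ≈ 2.268.
silver ratio ≈ 2.414; option C is nearest (Δ 0.020).

C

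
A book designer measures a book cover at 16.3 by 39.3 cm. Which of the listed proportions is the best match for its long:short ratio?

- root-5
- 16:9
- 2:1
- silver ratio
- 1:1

Ratio = 39.3 / 16.3 ≈ 2.411.
Distances: root-5 2.236 (Δ 0.175); 16:9 1.778 (Δ 0.633); 2:1 2.000 (Δ 0.411); silver ratio 2.414 (Δ 0.003); 1:1 1.000 (Δ 1.411).

silver ratio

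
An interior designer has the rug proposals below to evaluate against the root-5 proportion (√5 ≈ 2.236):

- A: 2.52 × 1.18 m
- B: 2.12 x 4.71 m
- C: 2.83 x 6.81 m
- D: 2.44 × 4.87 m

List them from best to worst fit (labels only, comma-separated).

Ratios: A = 2.52 / 1.18 ≈ 2.136; B = 4.71 / 2.12 ≈ 2.222; C = 6.81 / 2.83 ≈ 2.406; D = 4.87 / 2.44 ≈ 1.996.
|Δ from 2.236|: A 0.100; B 0.014; C 0.170; D 0.240.

B, A, C, D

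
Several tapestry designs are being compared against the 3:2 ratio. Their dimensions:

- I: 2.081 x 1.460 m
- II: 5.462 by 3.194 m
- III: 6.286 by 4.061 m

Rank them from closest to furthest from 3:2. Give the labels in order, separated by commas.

III, I, II

Ratios: I = 2.081 / 1.460 ≈ 1.425; II = 5.462 / 3.194 ≈ 1.710; III = 6.286 / 4.061 ≈ 1.548.
|Δ from 1.500|: I 0.075; II 0.210; III 0.048.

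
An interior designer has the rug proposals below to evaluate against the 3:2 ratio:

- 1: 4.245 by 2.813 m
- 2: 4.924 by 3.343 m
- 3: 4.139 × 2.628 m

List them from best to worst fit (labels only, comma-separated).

1, 2, 3

Ratios: 1 = 4.245 / 2.813 ≈ 1.509; 2 = 4.924 / 3.343 ≈ 1.473; 3 = 4.139 / 2.628 ≈ 1.575.
|Δ from 1.500|: 1 0.009; 2 0.027; 3 0.075.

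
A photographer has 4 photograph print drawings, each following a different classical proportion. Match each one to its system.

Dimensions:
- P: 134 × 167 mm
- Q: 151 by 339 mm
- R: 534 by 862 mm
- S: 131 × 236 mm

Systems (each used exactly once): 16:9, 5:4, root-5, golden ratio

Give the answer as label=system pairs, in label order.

P = 167/134 ≈ 1.246 → 5:4 (1.250)
Q = 339/151 ≈ 2.245 → root-5 (2.236)
R = 862/534 ≈ 1.614 → golden ratio (1.618)
S = 236/131 ≈ 1.802 → 16:9 (1.778)

P=5:4, Q=root-5, R=golden ratio, S=16:9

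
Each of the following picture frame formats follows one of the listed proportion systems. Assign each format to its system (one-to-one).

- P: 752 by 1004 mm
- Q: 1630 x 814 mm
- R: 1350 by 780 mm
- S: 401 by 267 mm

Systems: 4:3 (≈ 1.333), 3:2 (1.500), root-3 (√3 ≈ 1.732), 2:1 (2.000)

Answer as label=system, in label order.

P = 1004/752 ≈ 1.335 → 4:3 (1.333)
Q = 1630/814 ≈ 2.002 → 2:1 (2.000)
R = 1350/780 ≈ 1.731 → root-3 (1.732)
S = 401/267 ≈ 1.502 → 3:2 (1.500)

P=4:3, Q=2:1, R=root-3, S=3:2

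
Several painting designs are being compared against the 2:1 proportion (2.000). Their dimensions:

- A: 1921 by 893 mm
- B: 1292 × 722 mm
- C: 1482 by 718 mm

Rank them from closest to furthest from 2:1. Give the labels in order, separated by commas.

Ratios: A = 1921 / 893 ≈ 2.151; B = 1292 / 722 ≈ 1.789; C = 1482 / 718 ≈ 2.064.
|Δ from 2.000|: A 0.151; B 0.211; C 0.064.

C, A, B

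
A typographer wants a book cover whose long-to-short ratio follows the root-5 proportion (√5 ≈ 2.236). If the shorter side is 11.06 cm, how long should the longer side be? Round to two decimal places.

24.73 cm

root-5 ≈ 2.23607.
Longer side = 11.06 × 2.23607 ≈ 24.7309 → 24.73 cm.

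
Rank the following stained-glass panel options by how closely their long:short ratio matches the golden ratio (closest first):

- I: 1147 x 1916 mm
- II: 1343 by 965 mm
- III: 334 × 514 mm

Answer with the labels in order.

I, III, II

Ratios: I = 1916 / 1147 ≈ 1.670; II = 1343 / 965 ≈ 1.392; III = 514 / 334 ≈ 1.539.
|Δ from 1.618|: I 0.052; II 0.226; III 0.079.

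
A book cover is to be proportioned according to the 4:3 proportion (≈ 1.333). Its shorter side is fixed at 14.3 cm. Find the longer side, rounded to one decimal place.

19.1 cm

4:3 ≈ 1.33333.
Longer side = 14.3 × 1.33333 ≈ 19.067 → 19.1 cm.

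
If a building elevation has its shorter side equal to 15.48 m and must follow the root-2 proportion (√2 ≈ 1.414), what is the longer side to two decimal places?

root-2 ≈ 1.41421.
Longer side = 15.48 × 1.41421 ≈ 21.8920 → 21.89 m.

21.89 m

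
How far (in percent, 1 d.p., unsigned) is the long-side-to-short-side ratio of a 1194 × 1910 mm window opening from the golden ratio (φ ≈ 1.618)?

Ratio = 1910 / 1194 ≈ 1.5997.
Ideal golden ratio ≈ 1.6180. |1.5997 − 1.6180| / 1.6180 ≈ 1.13% → 1.1%.

1.1%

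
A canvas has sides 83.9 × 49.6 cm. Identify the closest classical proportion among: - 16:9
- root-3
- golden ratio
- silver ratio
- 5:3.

5:3

83.9/49.6 ≈ 1.692. Nearest candidates are 5:3 (1.667, off by 0.025) and root-3 (1.732, off by 0.040).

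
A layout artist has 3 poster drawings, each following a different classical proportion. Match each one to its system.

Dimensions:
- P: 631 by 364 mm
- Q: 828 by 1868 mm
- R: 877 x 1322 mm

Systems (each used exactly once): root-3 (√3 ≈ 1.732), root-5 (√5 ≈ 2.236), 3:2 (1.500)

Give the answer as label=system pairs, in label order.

P = 631/364 ≈ 1.734 → root-3 (1.732)
Q = 1868/828 ≈ 2.256 → root-5 (2.236)
R = 1322/877 ≈ 1.507 → 3:2 (1.500)

P=root-3, Q=root-5, R=3:2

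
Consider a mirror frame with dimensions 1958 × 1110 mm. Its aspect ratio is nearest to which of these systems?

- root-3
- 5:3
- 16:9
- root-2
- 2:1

Ratio = 1958 / 1110 ≈ 1.764.
Distances: root-3 1.732 (Δ 0.032); 5:3 1.667 (Δ 0.097); 16:9 1.778 (Δ 0.014); root-2 1.414 (Δ 0.350); 2:1 2.000 (Δ 0.236).

16:9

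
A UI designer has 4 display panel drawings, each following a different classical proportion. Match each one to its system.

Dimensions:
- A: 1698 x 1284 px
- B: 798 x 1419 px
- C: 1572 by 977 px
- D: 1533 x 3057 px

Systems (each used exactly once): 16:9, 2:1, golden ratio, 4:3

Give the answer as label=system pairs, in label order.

A = 1698/1284 ≈ 1.322 → 4:3 (1.333)
B = 1419/798 ≈ 1.778 → 16:9 (1.778)
C = 1572/977 ≈ 1.609 → golden ratio (1.618)
D = 3057/1533 ≈ 1.994 → 2:1 (2.000)

A=4:3, B=16:9, C=golden ratio, D=2:1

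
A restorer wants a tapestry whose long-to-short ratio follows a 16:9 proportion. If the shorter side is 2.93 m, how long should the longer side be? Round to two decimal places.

16:9 ≈ 1.77778.
Longer side = 2.93 × 1.77778 ≈ 5.2089 → 5.21 m.

5.21 m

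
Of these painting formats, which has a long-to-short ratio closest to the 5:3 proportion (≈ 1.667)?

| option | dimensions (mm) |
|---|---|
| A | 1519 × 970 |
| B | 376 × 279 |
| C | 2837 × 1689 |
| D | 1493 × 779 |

Target 5:3 ≈ 1.667.
A: 1.566 (Δ0.101)  B: 1.348 (Δ0.319)  C: 1.680 (Δ0.013)  D: 1.917 (Δ0.250)

C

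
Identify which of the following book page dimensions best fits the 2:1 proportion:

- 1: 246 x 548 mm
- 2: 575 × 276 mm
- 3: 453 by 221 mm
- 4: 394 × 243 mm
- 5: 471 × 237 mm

5

Ratios (long/short): 1 ≈ 2.228; 2 ≈ 2.083; 3 ≈ 2.050; 4 ≈ 1.621; 5 ≈ 1.987.
2:1 ≈ 2.000; option 5 is nearest (Δ 0.013).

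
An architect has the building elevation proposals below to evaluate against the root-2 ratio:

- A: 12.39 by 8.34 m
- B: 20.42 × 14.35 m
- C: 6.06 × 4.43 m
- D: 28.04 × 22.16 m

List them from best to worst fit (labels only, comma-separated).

B, C, A, D

Ratios: A = 12.39 / 8.34 ≈ 1.486; B = 20.42 / 14.35 ≈ 1.423; C = 6.06 / 4.43 ≈ 1.368; D = 28.04 / 22.16 ≈ 1.265.
|Δ from 1.414|: A 0.072; B 0.009; C 0.046; D 0.149.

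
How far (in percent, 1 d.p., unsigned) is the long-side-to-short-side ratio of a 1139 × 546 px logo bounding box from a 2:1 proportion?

Ratio = 1139 / 546 ≈ 2.0861.
Ideal 2:1 = 2.0000. |2.0861 − 2.0000| / 2.0000 ≈ 4.31% → 4.3%.

4.3%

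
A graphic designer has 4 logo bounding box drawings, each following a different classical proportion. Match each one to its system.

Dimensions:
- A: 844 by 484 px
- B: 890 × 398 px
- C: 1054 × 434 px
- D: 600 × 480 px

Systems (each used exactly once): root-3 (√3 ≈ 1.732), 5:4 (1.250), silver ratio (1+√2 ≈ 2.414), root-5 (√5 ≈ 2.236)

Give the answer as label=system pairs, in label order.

A = 844/484 ≈ 1.744 → root-3 (1.732)
B = 890/398 ≈ 2.236 → root-5 (2.236)
C = 1054/434 ≈ 2.429 → silver ratio (2.414)
D = 600/480 ≈ 1.250 → 5:4 (1.250)

A=root-3, B=root-5, C=silver ratio, D=5:4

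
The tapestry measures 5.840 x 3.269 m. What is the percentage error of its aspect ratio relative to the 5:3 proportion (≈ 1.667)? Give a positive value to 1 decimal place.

Ratio = 5.840 / 3.269 ≈ 1.7865.
Ideal 5:3 ≈ 1.6667. |1.7865 − 1.6667| / 1.6667 ≈ 7.19% → 7.2%.

7.2%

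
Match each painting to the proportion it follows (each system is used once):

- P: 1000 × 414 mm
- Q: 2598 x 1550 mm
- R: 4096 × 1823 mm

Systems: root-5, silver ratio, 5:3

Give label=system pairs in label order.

P=silver ratio, Q=5:3, R=root-5

Ratios: P ≈ 2.415; Q ≈ 1.676; R ≈ 2.247.
Targets: root-5 ≈ 2.236; silver ratio ≈ 2.414; 5:3 ≈ 1.667.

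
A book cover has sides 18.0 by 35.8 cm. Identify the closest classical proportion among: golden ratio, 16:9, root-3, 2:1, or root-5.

35.8/18.0 ≈ 1.989. Nearest candidates are 2:1 (2.000, off by 0.011) and 16:9 (1.778, off by 0.211).

2:1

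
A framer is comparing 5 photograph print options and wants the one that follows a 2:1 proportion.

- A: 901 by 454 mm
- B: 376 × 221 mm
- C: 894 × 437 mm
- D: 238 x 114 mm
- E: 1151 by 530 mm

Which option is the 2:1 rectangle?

Target 2:1 ≈ 2.000.
A: 1.985 (Δ0.015)  B: 1.701 (Δ0.299)  C: 2.046 (Δ0.046)  D: 2.088 (Δ0.088)  E: 2.172 (Δ0.172)

A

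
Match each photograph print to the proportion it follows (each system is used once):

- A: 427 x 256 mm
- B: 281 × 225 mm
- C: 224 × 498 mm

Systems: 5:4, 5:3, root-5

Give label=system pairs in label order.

A=5:3, B=5:4, C=root-5

Ratios: A ≈ 1.668; B ≈ 1.249; C ≈ 2.223.
Targets: 5:4 ≈ 1.250; 5:3 ≈ 1.667; root-5 ≈ 2.236.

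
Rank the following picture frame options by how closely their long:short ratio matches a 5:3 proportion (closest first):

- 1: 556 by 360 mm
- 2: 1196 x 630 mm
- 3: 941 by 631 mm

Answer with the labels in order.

1, 3, 2

Ratios: 1 = 556 / 360 ≈ 1.544; 2 = 1196 / 630 ≈ 1.898; 3 = 941 / 631 ≈ 1.491.
|Δ from 1.667|: 1 0.123; 2 0.231; 3 0.176.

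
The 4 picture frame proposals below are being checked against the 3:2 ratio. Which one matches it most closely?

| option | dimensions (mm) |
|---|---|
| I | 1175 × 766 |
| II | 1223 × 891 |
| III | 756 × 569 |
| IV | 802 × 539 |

Ratios (long/short): I ≈ 1.534; II ≈ 1.373; III ≈ 1.329; IV ≈ 1.488.
3:2 ≈ 1.500; option IV is nearest (Δ 0.012).

IV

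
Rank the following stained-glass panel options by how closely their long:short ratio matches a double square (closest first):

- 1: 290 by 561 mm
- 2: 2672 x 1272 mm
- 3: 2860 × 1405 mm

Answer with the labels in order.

1: 561/290 ≈ 1.934 → |1.934 − 2.000| = 0.066
2: 2672/1272 ≈ 2.101 → |2.101 − 2.000| = 0.101
3: 2860/1405 ≈ 2.036 → |2.036 − 2.000| = 0.036

3, 1, 2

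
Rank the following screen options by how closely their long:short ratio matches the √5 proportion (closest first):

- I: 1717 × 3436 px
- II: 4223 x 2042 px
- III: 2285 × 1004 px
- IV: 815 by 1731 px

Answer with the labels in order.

III, IV, II, I

Ratios: I = 3436 / 1717 ≈ 2.001; II = 4223 / 2042 ≈ 2.068; III = 2285 / 1004 ≈ 2.276; IV = 1731 / 815 ≈ 2.124.
|Δ from 2.236|: I 0.235; II 0.168; III 0.040; IV 0.112.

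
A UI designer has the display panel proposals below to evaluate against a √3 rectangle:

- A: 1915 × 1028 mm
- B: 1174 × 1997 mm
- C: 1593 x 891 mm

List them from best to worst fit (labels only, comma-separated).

A: 1915/1028 ≈ 1.863 → |1.863 − 1.732| = 0.131
B: 1997/1174 ≈ 1.701 → |1.701 − 1.732| = 0.031
C: 1593/891 ≈ 1.788 → |1.788 − 1.732| = 0.056

B, C, A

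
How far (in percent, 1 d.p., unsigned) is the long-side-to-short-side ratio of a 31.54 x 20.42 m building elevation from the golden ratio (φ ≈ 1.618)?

4.5%

Ratio = 31.54 / 20.42 ≈ 1.5446.
Ideal golden ratio ≈ 1.6180. |1.5446 − 1.6180| / 1.6180 ≈ 4.54% → 4.5%.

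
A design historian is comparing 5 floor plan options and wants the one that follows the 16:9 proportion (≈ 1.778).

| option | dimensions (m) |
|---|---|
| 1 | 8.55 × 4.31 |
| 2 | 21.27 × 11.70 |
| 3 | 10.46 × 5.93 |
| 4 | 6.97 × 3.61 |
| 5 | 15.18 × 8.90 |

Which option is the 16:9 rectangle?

Target 16:9 ≈ 1.778.
1: 1.984 (Δ0.206)  2: 1.818 (Δ0.040)  3: 1.764 (Δ0.014)  4: 1.931 (Δ0.153)  5: 1.706 (Δ0.072)

3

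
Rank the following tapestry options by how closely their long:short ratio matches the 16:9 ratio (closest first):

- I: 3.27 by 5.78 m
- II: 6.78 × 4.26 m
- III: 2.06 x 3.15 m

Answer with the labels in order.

I, II, III

Ratios: I = 5.78 / 3.27 ≈ 1.768; II = 6.78 / 4.26 ≈ 1.592; III = 3.15 / 2.06 ≈ 1.529.
|Δ from 1.778|: I 0.010; II 0.186; III 0.249.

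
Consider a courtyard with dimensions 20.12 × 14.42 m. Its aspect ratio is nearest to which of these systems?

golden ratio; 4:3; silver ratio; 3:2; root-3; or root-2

root-2

Ratio = 20.12 / 14.42 ≈ 1.395.
Distances: golden ratio 1.618 (Δ 0.223); 4:3 1.333 (Δ 0.062); silver ratio 2.414 (Δ 1.019); 3:2 1.500 (Δ 0.105); root-3 1.732 (Δ 0.337); root-2 1.414 (Δ 0.019).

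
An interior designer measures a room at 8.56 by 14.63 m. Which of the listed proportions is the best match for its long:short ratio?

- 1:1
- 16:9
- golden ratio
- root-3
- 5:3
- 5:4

14.63/8.56 ≈ 1.709. Nearest candidates are root-3 (1.732, off by 0.023) and 5:3 (1.667, off by 0.042).

root-3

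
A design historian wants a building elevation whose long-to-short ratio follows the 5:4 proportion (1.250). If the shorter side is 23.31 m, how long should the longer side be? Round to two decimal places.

29.14 m

5:4 = 1.25000.
Longer side = 23.31 × 1.25000 ≈ 29.1375 → 29.14 m.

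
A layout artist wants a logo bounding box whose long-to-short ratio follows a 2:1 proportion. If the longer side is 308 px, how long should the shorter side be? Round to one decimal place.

2:1 = 2.00000.
Shorter side = 308 ÷ 2.00000 ≈ 154.000 → 154.0 px.

154.0 px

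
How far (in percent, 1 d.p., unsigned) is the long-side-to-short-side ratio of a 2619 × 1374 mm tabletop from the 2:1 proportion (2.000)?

4.7%

Ratio = 2619 / 1374 ≈ 1.9061.
Ideal 2:1 = 2.0000. |1.9061 − 2.0000| / 2.0000 ≈ 4.70% → 4.7%.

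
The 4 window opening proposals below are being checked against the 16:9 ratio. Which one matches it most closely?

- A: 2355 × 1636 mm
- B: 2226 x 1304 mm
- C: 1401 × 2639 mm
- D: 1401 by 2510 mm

D

Ratios (long/short): A ≈ 1.439; B ≈ 1.707; C ≈ 1.884; D ≈ 1.792.
16:9 ≈ 1.778; option D is nearest (Δ 0.014).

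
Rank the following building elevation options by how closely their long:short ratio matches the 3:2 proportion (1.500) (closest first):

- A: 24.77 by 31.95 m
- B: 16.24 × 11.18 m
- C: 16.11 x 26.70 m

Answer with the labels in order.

A: 31.95/24.77 ≈ 1.290 → |1.290 − 1.500| = 0.210
B: 16.24/11.18 ≈ 1.453 → |1.453 − 1.500| = 0.047
C: 26.70/16.11 ≈ 1.657 → |1.657 − 1.500| = 0.157

B, C, A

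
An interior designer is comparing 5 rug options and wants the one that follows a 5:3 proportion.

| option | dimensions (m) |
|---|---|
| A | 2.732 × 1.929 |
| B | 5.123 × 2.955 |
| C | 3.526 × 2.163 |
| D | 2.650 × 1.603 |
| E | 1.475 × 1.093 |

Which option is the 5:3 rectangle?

D

Ratios (long/short): A ≈ 1.416; B ≈ 1.734; C ≈ 1.630; D ≈ 1.653; E ≈ 1.349.
5:3 ≈ 1.667; option D is nearest (Δ 0.014).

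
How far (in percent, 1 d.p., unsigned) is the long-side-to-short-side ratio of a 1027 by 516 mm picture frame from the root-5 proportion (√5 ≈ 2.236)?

11.0%

Ratio = 1027 / 516 ≈ 1.9903.
Ideal root-5 ≈ 2.2361. |1.9903 − 2.2361| / 2.2361 ≈ 10.99% → 11.0%.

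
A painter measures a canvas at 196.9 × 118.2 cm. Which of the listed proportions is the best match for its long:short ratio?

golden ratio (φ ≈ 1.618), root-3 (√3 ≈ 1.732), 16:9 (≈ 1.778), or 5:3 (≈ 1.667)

Ratio = 196.9 / 118.2 ≈ 1.666.
Distances: golden ratio 1.618 (Δ 0.048); root-3 1.732 (Δ 0.066); 16:9 1.778 (Δ 0.112); 5:3 1.667 (Δ 0.001).

5:3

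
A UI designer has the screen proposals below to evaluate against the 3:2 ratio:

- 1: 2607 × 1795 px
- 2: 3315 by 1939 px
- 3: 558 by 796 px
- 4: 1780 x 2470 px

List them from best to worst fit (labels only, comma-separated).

Ratios: 1 = 2607 / 1795 ≈ 1.452; 2 = 3315 / 1939 ≈ 1.710; 3 = 796 / 558 ≈ 1.427; 4 = 2470 / 1780 ≈ 1.388.
|Δ from 1.500|: 1 0.048; 2 0.210; 3 0.073; 4 0.112.

1, 3, 4, 2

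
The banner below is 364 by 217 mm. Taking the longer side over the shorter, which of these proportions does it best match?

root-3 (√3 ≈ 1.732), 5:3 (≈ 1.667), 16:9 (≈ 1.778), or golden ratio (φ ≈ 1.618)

364/217 ≈ 1.677. Nearest candidates are 5:3 (1.667, off by 0.010) and root-3 (1.732, off by 0.055).

5:3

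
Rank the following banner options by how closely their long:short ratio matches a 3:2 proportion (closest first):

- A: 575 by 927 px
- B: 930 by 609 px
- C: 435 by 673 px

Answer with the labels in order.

Ratios: A = 927 / 575 ≈ 1.612; B = 930 / 609 ≈ 1.527; C = 673 / 435 ≈ 1.547.
|Δ from 1.500|: A 0.112; B 0.027; C 0.047.

B, C, A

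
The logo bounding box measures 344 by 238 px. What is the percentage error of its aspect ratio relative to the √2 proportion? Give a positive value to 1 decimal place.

2.2%

Ratio = 344 / 238 ≈ 1.4454.
Ideal root-2 ≈ 1.4142. |1.4454 − 1.4142| / 1.4142 ≈ 2.21% → 2.2%.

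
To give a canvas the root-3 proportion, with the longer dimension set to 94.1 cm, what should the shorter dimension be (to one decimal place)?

54.3 cm

root-3 ≈ 1.73205.
Shorter side = 94.1 ÷ 1.73205 ≈ 54.329 → 54.3 cm.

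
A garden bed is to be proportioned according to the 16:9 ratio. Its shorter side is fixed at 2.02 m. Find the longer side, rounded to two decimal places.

3.59 m

16:9 ≈ 1.77778.
Longer side = 2.02 × 1.77778 ≈ 3.5911 → 3.59 m.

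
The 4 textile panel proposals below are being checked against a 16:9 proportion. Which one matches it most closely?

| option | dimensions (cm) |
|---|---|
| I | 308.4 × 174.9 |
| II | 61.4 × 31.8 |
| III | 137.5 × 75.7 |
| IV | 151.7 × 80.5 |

Target 16:9 ≈ 1.778.
I: 1.763 (Δ0.015)  II: 1.931 (Δ0.153)  III: 1.816 (Δ0.038)  IV: 1.884 (Δ0.106)

I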